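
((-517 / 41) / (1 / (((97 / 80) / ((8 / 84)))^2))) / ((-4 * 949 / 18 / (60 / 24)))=19307013957 / 796856320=24.23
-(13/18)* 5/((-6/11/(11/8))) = 7865/864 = 9.10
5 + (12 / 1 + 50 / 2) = 42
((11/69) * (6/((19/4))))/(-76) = -22/8303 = -0.00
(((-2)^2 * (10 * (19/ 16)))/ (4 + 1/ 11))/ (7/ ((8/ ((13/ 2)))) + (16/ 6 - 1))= 1672/ 1059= 1.58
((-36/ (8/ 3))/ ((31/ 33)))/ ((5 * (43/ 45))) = -8019/ 2666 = -3.01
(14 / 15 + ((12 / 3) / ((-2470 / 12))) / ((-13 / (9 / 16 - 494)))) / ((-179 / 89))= -1677917 / 17243070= -0.10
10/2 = 5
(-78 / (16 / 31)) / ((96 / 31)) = -12493 / 256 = -48.80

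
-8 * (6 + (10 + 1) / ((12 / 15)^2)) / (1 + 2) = -371 / 6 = -61.83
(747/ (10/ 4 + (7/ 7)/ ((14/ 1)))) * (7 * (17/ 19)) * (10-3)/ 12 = 483973/ 456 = 1061.34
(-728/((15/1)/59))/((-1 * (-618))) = -21476/4635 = -4.63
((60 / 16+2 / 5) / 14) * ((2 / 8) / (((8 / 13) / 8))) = 1079 / 1120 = 0.96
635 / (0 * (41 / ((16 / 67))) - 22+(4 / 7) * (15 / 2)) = -4445 / 124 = -35.85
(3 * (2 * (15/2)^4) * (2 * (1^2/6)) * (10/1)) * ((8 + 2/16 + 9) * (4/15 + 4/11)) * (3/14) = 90163125/616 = 146368.71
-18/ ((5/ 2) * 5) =-36/ 25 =-1.44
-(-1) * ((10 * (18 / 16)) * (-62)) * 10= -6975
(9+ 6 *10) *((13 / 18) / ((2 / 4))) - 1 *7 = 278 / 3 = 92.67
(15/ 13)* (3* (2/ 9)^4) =80/ 9477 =0.01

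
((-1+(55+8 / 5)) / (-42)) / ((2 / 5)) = -139 / 42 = -3.31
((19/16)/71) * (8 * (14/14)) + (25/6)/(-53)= 623/11289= 0.06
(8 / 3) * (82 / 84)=164 / 63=2.60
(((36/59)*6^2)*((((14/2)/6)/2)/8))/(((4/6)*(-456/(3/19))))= -567/681568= -0.00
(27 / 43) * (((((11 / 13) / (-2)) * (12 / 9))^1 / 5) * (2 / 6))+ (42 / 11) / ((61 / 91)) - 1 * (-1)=12513649 / 1875445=6.67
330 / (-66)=-5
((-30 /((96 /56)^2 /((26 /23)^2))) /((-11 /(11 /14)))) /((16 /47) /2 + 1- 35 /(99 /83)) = -1834833 /55477288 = -0.03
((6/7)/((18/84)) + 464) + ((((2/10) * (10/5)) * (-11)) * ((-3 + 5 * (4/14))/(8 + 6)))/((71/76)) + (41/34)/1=277815099/591430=469.73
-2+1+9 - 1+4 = 11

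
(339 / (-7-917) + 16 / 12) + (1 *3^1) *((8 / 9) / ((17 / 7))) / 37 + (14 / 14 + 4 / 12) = 451291 / 193732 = 2.33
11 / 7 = 1.57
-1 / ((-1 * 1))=1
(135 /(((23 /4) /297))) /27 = 5940 /23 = 258.26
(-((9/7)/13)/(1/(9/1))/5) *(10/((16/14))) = -81/52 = -1.56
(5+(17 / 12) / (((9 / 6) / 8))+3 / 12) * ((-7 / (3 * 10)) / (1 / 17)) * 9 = -54859 / 120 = -457.16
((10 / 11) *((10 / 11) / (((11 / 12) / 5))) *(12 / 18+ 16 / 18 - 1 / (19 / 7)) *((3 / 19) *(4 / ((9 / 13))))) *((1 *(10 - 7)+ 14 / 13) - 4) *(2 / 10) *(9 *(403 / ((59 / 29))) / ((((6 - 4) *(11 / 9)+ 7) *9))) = 759187520 / 481932473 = 1.58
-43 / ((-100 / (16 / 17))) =172 / 425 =0.40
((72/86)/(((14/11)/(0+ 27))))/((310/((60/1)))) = 32076/9331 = 3.44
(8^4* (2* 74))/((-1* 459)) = -606208/459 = -1320.71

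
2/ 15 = 0.13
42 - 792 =-750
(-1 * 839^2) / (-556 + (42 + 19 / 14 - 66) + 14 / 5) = 49274470 / 40309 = 1222.42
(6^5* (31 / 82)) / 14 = 60264 / 287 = 209.98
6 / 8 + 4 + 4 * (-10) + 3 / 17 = -2385 / 68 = -35.07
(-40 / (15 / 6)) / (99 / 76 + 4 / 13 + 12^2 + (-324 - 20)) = 15808 / 196009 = 0.08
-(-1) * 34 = 34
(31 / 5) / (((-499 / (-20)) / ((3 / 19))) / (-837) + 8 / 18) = 311364 / 12839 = 24.25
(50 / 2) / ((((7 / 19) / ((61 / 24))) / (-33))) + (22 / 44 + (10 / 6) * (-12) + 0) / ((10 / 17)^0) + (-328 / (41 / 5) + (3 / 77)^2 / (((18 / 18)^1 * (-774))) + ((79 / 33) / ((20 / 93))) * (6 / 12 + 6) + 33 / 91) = -94098234301 / 16571555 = -5678.30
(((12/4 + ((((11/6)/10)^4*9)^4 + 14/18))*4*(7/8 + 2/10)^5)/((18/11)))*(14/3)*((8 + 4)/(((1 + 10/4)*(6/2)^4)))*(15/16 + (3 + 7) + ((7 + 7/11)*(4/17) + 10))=162432028321519793628969316121303825783/2728326737166336000000000000000000000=59.54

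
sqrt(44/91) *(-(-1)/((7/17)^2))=578 *sqrt(1001)/4459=4.10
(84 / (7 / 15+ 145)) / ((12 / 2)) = 0.10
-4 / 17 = -0.24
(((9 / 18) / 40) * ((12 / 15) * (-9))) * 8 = -18 / 25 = -0.72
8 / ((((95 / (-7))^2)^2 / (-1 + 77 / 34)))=412972 / 1384660625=0.00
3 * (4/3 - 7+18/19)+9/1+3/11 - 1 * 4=-1857/209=-8.89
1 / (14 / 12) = 6 / 7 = 0.86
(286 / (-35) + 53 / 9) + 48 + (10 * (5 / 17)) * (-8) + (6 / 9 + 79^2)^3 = 3906451573090826 / 16065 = 243165364026.82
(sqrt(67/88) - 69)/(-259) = 69/259 - sqrt(1474)/11396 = 0.26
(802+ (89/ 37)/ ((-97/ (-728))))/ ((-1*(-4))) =205.01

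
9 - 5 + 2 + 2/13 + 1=7.15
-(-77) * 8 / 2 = 308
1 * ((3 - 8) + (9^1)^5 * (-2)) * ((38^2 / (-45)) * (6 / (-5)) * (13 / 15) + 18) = -6825644782 / 1125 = -6067239.81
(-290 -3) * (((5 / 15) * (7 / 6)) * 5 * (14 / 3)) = -71785 / 27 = -2658.70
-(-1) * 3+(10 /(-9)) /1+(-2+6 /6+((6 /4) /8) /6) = 265 /288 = 0.92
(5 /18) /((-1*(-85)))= 1 /306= 0.00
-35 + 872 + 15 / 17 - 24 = 13836 / 17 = 813.88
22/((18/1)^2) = 11/162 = 0.07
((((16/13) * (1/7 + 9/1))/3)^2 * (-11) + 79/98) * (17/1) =-7961729/3042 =-2617.27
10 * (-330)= -3300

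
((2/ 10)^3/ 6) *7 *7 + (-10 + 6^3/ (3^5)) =-20353/ 2250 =-9.05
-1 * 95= -95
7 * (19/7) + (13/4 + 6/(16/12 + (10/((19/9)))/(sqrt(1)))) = 16081/692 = 23.24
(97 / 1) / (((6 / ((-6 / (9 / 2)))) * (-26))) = 97 / 117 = 0.83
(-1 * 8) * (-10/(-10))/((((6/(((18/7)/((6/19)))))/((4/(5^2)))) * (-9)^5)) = 304/10333575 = 0.00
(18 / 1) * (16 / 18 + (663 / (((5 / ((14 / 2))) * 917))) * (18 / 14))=180766 / 4585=39.43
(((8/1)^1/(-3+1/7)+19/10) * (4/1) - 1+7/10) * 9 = -351/10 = -35.10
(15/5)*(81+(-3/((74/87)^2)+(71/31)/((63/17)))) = 232.41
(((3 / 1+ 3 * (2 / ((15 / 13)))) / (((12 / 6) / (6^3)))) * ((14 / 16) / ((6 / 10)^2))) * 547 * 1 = 2354835 / 2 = 1177417.50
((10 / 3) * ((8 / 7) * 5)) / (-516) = -0.04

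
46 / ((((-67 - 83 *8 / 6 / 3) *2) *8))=-207 / 7480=-0.03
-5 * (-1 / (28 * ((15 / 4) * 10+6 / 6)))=5 / 1078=0.00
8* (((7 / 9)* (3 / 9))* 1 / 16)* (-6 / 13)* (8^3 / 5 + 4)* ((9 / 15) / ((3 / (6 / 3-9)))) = 26068 / 2925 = 8.91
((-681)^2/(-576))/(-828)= 51529/52992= 0.97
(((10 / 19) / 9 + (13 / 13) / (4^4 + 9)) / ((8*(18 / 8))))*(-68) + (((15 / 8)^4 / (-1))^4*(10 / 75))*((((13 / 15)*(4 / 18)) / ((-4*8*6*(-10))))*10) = 5300510664316216324781 / 1836725554028646236160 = 2.89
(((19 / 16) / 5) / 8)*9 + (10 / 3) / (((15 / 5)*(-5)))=259 / 5760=0.04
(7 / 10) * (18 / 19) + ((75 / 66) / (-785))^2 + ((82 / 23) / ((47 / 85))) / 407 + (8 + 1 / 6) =1202950111394083 / 135993122150820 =8.85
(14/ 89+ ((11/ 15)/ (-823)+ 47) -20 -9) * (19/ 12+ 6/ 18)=458816443/ 13184460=34.80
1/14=0.07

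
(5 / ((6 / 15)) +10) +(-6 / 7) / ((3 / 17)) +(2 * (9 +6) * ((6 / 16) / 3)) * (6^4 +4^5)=122047 / 14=8717.64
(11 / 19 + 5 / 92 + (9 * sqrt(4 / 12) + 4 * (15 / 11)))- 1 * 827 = -15784499 / 19228 + 3 * sqrt(3) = -815.72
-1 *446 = -446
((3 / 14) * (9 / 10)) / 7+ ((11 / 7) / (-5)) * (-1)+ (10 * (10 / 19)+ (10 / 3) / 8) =33637 / 5586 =6.02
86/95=0.91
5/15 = 0.33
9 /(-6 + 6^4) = 3 /430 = 0.01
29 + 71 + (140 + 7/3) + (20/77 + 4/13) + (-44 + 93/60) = 12039073/60060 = 200.45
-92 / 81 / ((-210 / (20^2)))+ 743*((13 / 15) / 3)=1843951 / 8505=216.81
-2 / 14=-1 / 7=-0.14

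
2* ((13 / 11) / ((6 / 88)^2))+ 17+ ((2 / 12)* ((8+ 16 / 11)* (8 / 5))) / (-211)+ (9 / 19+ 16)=1075388428 / 1984455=541.91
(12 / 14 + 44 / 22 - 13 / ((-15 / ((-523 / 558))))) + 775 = 45527057 / 58590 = 777.04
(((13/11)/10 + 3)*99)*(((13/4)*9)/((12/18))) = 1083537/80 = 13544.21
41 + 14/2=48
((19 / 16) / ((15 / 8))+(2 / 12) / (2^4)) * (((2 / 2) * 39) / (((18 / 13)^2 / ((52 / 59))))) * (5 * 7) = 20592481 / 50976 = 403.96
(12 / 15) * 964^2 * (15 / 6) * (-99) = -184000608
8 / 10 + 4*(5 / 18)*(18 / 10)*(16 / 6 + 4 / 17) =1684 / 255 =6.60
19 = 19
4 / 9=0.44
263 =263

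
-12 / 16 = -0.75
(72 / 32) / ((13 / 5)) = 45 / 52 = 0.87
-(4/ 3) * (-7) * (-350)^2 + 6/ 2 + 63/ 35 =17150072/ 15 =1143338.13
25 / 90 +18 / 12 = 16 / 9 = 1.78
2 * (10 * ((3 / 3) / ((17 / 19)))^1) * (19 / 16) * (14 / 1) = 12635 / 34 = 371.62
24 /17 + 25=449 /17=26.41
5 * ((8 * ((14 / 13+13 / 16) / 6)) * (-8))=-1310 / 13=-100.77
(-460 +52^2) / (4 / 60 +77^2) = 8415 / 22234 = 0.38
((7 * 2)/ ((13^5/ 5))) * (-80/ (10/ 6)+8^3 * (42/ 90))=40096/ 1113879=0.04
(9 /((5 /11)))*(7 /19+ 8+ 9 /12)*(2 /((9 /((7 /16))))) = 53361 /3040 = 17.55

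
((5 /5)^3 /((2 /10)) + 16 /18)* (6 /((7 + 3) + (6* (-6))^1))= -53 /39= -1.36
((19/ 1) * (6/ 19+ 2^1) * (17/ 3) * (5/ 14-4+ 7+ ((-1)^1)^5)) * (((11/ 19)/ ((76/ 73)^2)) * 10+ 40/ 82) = 26976187095/ 7874132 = 3425.93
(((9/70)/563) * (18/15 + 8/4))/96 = 3/394100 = 0.00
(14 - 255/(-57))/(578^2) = 351/6347596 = 0.00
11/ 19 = 0.58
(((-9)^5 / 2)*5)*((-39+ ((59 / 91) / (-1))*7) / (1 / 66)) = 424198931.54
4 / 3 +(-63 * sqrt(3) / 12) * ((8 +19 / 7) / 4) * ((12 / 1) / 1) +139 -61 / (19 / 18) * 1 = -209.74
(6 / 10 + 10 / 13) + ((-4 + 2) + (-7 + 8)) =24 / 65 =0.37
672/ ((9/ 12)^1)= 896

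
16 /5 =3.20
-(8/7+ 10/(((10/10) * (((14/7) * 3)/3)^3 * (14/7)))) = -99/56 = -1.77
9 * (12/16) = 27/4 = 6.75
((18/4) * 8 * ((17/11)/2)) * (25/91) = 7650/1001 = 7.64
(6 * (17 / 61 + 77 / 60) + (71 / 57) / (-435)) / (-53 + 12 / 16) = -56683882 / 316111455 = -0.18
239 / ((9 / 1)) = 239 / 9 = 26.56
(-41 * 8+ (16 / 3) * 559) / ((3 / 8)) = 63680 / 9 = 7075.56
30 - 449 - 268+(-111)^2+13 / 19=221059 / 19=11634.68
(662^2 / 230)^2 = 48014450884 / 13225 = 3630582.30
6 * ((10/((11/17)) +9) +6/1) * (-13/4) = -13065/22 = -593.86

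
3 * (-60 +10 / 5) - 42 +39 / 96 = -6899 / 32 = -215.59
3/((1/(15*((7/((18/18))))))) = 315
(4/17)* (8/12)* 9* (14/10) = 1.98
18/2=9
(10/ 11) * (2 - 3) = -10/ 11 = -0.91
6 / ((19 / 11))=66 / 19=3.47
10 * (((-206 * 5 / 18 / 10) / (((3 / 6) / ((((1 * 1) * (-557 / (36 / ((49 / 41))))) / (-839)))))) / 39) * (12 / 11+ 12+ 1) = -2178663725 / 2390661702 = -0.91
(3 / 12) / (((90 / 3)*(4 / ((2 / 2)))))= 1 / 480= 0.00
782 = 782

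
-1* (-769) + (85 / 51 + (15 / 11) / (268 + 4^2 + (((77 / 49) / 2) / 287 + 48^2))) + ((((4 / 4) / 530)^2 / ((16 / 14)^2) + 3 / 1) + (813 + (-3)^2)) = 1968759330863097623 / 1233815757715200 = 1595.67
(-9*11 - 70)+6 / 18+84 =-254 / 3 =-84.67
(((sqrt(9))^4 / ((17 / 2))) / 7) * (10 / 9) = 180 / 119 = 1.51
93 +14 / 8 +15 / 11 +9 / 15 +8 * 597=1071997 / 220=4872.71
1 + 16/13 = 29/13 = 2.23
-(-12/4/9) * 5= 5/3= 1.67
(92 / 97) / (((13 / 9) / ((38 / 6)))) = 5244 / 1261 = 4.16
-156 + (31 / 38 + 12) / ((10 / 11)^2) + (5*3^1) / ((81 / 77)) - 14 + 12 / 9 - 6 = -144.90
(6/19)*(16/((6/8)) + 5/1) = 158/19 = 8.32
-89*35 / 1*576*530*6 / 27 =-211321600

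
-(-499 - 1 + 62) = 438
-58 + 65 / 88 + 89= 2793 / 88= 31.74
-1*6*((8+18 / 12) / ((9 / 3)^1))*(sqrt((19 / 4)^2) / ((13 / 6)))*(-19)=791.42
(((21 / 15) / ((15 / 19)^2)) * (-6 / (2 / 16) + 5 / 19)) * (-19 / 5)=2291989 / 5625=407.46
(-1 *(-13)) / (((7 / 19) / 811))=200317 / 7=28616.71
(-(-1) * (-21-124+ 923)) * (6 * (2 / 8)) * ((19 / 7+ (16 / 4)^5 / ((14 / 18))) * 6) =64663470 / 7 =9237638.57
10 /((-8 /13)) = -65 /4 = -16.25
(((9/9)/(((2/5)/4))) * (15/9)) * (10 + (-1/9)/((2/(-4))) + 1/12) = 9275/54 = 171.76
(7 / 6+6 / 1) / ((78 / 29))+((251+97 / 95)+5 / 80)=254.75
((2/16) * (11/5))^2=121/1600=0.08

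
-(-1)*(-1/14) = -1/14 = -0.07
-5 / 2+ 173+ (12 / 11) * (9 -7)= 3799 / 22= 172.68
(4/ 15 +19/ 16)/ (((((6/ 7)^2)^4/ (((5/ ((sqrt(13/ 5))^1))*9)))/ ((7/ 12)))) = 14083408843*sqrt(65)/ 1397440512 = 81.25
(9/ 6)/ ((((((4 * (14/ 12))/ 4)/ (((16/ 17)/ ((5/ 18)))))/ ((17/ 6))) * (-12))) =-36/ 35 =-1.03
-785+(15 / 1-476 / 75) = -58226 / 75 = -776.35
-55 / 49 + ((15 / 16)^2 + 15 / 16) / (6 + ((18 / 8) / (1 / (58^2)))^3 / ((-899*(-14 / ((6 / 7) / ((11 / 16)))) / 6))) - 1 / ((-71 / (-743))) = -14813683834648150943 / 1278448255906121216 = -11.59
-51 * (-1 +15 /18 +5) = -493 /2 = -246.50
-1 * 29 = -29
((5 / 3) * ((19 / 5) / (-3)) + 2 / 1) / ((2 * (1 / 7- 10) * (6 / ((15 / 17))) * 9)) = 35 / 380052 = 0.00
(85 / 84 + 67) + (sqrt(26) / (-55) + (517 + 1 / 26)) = 638875 / 1092-sqrt(26) / 55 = 584.96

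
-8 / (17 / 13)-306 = -5306 / 17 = -312.12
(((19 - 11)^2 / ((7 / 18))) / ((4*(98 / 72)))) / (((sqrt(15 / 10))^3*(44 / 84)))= 6912*sqrt(6) / 539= 31.41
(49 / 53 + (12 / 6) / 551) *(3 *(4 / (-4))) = -81315 / 29203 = -2.78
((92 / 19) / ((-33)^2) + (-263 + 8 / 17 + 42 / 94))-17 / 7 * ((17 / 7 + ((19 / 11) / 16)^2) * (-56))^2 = -654035072462620741 / 14338761034752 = -45613.08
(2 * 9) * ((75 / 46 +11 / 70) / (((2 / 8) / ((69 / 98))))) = 155412 / 1715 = 90.62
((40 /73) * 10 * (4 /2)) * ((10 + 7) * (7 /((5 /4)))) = 1043.29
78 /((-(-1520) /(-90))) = -4.62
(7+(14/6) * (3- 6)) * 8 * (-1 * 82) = 0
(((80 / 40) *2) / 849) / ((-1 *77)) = -0.00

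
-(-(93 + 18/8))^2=-145161/16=-9072.56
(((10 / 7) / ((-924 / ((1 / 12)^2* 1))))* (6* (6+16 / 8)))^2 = 25 / 94128804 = 0.00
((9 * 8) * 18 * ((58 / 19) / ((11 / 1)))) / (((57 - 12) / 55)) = 8352 / 19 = 439.58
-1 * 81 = -81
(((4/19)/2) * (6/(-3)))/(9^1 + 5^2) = -2/323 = -0.01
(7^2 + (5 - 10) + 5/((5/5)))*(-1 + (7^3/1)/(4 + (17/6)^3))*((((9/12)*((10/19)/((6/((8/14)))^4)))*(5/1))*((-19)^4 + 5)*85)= 7206947122000/6915069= 1042209.00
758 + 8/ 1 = 766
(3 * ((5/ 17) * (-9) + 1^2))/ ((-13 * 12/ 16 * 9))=112/ 1989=0.06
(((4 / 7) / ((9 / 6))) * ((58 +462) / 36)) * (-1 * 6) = -2080 / 63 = -33.02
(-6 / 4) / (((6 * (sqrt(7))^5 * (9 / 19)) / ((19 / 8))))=-361 * sqrt(7) / 98784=-0.01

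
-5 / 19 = -0.26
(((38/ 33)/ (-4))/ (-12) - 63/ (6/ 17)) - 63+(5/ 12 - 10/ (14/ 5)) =-1356233/ 5544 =-244.63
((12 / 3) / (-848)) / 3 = -0.00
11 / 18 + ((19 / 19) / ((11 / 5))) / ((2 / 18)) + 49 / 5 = 14357 / 990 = 14.50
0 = 0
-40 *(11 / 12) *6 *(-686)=150920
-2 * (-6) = 12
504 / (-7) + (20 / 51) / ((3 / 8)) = -10856 / 153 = -70.95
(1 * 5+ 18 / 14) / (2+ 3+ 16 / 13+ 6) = 572 / 1113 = 0.51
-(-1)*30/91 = 30/91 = 0.33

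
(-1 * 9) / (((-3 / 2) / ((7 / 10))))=21 / 5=4.20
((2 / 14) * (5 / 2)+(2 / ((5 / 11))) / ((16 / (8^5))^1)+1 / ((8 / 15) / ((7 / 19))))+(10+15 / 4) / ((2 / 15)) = 9115.37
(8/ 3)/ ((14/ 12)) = 16/ 7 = 2.29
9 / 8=1.12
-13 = -13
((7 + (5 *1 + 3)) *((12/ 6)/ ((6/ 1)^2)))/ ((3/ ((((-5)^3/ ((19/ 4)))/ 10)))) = -125/ 171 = -0.73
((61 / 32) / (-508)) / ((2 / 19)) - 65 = -2114439 / 32512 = -65.04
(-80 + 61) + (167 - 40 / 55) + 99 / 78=42483 / 286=148.54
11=11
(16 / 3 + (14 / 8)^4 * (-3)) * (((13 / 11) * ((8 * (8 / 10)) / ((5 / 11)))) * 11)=-2504359 / 600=-4173.93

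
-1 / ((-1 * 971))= 1 / 971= 0.00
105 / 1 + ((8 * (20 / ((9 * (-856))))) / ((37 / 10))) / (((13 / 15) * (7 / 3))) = 37827245 / 360269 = 105.00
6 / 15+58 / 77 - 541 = -207841 / 385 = -539.85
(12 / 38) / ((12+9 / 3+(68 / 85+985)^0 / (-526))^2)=1660056 / 1182490099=0.00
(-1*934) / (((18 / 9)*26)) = -467 / 26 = -17.96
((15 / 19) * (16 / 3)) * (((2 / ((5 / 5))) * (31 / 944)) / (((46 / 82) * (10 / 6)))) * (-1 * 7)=-53382 / 25783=-2.07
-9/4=-2.25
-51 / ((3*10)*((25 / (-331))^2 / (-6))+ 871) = -0.06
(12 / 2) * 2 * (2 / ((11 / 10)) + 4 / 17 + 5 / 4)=7413 / 187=39.64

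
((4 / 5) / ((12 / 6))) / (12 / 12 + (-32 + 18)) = -2 / 65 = -0.03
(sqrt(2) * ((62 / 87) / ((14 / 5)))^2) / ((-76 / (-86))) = 1033075 * sqrt(2) / 14093478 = 0.10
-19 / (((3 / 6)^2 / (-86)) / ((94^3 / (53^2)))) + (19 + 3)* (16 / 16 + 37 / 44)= 10857621577 / 5618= 1932648.91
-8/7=-1.14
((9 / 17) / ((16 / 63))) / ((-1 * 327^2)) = -63 / 3231632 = -0.00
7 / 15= 0.47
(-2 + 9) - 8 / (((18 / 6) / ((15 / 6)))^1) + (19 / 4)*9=517 / 12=43.08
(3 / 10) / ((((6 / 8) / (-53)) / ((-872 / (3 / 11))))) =1016752 / 15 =67783.47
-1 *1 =-1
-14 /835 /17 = -14 /14195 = -0.00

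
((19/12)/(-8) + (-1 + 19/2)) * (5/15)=797/288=2.77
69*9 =621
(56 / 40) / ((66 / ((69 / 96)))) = 161 / 10560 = 0.02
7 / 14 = 1 / 2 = 0.50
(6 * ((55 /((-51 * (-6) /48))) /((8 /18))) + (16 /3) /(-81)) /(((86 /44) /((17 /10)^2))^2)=71465760641 /280816875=254.49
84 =84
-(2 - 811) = 809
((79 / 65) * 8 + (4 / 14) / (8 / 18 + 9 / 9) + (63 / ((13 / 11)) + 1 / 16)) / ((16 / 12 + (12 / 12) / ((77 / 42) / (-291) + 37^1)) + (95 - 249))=-6867896439 / 16563366400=-0.41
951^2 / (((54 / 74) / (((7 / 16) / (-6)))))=-26026651 / 288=-90370.32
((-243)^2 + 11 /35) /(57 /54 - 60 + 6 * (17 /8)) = -74402136 /58205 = -1278.28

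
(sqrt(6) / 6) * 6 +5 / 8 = 5 / 8 +sqrt(6) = 3.07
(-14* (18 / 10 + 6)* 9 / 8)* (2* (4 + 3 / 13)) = -2079 / 2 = -1039.50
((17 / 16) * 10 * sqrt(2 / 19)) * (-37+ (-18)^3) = -498865 * sqrt(38) / 152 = -20231.65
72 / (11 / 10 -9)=-720 / 79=-9.11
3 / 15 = 1 / 5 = 0.20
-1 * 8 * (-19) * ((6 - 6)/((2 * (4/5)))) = 0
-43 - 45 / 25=-224 / 5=-44.80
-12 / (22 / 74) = -444 / 11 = -40.36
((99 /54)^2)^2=14641 /1296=11.30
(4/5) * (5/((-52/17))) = -17/13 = -1.31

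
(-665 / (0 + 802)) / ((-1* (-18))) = -665 / 14436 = -0.05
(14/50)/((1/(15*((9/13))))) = 189/65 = 2.91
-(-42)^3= 74088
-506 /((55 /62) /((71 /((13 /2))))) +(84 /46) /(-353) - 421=-3510244261 /527735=-6651.53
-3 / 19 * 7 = -1.11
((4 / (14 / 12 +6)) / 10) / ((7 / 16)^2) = 3072 / 10535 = 0.29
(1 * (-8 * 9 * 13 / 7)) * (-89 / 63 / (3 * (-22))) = -4628 / 1617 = -2.86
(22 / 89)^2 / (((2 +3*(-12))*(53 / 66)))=-15972 / 7136821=-0.00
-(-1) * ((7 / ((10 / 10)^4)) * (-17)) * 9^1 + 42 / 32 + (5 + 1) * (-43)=-1327.69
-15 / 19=-0.79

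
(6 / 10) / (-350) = -3 / 1750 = -0.00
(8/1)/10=4/5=0.80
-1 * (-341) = 341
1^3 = 1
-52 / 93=-0.56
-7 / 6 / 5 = -7 / 30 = -0.23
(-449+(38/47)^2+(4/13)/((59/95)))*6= -4552770474/1694303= -2687.11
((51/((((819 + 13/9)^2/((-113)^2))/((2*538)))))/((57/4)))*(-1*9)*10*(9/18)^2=-212841161865/129493208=-1643.65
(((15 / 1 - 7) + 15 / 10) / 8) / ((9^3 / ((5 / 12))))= 95 / 139968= 0.00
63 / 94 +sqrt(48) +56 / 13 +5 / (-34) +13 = 4 *sqrt(3) +185209 / 10387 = 24.76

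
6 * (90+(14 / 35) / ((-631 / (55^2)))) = 333480 / 631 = 528.49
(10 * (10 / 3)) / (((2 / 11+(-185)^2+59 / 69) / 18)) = 227700 / 12988781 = 0.02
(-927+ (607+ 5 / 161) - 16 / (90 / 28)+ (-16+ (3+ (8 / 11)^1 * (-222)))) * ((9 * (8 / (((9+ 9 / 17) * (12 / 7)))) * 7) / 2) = -2368087148 / 307395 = -7703.73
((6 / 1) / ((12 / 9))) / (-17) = -9 / 34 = -0.26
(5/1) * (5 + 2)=35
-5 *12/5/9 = -1.33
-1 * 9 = -9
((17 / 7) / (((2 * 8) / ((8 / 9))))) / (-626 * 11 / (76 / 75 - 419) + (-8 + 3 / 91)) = 6928129 / 436840650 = 0.02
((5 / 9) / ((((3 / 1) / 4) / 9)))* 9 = 60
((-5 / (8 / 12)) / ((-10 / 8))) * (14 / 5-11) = -49.20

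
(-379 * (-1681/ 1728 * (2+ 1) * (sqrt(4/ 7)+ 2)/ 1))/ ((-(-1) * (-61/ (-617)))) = 30832.43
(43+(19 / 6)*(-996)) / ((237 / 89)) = -92293 / 79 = -1168.27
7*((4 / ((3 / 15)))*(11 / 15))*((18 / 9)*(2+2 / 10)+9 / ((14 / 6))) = 12716 / 15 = 847.73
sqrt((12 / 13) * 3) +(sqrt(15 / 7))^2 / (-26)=1.58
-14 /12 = -7 /6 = -1.17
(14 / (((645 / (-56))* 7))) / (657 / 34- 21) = 3808 / 36765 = 0.10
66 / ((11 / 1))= 6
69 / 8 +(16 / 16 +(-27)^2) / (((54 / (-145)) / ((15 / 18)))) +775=-550711 / 648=-849.86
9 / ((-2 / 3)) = -27 / 2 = -13.50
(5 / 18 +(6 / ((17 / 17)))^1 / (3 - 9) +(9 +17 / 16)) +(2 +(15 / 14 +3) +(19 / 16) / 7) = 7853 / 504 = 15.58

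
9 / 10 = 0.90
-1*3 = -3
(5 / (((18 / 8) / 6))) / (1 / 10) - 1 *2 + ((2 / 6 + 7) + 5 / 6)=279 / 2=139.50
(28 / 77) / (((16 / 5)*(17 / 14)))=35 / 374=0.09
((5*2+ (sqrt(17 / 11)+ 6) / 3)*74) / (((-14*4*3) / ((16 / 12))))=-148 / 21 - 37*sqrt(187) / 2079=-7.29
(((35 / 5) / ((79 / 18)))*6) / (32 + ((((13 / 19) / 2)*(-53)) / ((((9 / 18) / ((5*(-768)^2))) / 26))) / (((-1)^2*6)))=-0.00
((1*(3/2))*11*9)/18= 33/4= 8.25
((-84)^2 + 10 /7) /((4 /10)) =123505 /7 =17643.57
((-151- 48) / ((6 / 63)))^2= 17464041 / 4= 4366010.25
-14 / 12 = -7 / 6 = -1.17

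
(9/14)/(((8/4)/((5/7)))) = 45/196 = 0.23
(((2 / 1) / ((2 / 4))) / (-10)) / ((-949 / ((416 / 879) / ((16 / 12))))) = 16 / 106945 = 0.00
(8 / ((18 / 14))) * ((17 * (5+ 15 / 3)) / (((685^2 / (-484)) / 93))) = -101.47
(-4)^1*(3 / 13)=-12 / 13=-0.92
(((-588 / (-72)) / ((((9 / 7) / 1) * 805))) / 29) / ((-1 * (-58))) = 49 / 10445220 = 0.00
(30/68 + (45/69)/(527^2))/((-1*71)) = -5636295/907062914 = -0.01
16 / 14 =8 / 7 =1.14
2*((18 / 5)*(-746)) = -26856 / 5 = -5371.20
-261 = -261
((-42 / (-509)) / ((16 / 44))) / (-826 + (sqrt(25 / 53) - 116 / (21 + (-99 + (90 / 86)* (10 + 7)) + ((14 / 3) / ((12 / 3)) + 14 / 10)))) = -526222898002263 / 1910847000299411299 - 120496156935* sqrt(53) / 3821694000598822598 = -0.00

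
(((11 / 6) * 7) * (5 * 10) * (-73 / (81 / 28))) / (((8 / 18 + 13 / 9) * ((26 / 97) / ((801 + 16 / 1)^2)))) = -127378894962550 / 5967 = -21347225567.71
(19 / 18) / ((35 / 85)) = 323 / 126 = 2.56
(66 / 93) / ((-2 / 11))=-121 / 31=-3.90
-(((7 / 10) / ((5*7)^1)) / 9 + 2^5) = -14401 / 450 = -32.00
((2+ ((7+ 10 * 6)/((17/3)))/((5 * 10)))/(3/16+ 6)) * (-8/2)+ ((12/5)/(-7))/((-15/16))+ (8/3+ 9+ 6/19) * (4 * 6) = 286.50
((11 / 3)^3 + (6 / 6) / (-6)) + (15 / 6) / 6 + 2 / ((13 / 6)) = 70859 / 1404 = 50.47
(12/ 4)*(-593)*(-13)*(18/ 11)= 416286/ 11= 37844.18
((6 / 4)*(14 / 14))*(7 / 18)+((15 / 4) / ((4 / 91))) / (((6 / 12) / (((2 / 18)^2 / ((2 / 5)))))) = 2527 / 432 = 5.85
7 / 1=7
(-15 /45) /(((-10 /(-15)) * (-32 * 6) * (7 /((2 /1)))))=0.00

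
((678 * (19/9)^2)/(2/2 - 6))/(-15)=81586/2025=40.29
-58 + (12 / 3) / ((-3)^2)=-518 / 9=-57.56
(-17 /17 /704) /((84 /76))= -0.00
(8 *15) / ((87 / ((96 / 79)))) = 3840 / 2291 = 1.68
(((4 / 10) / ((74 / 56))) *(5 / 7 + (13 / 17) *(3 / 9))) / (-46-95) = -2768 / 1330335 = -0.00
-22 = -22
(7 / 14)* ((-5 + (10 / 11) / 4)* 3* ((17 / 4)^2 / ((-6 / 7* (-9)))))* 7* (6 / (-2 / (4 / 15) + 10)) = -281.61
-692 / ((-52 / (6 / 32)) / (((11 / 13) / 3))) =1903 / 2704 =0.70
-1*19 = -19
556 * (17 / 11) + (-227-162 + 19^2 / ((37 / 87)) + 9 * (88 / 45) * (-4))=1248.71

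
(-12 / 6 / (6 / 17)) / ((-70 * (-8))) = -17 / 1680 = -0.01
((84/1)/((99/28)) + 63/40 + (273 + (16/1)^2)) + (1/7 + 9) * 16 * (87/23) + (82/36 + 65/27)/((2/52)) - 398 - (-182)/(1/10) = 5071449991/1912680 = 2651.49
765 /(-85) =-9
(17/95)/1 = 17/95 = 0.18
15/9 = 5/3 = 1.67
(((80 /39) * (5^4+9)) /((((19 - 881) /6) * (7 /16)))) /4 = -5.17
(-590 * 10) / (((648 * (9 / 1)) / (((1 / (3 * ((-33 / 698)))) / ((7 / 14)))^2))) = -1437251800 / 7144929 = -201.16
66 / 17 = 3.88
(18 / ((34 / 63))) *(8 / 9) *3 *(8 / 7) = 1728 / 17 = 101.65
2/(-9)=-2/9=-0.22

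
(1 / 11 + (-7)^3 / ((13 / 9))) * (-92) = 3122848 / 143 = 21838.10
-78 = -78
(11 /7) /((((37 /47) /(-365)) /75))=-14152875 /259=-54644.31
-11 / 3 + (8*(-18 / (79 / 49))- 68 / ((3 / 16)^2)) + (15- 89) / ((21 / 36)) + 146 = -9994127 / 4977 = -2008.06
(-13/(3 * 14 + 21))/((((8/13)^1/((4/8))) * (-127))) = 0.00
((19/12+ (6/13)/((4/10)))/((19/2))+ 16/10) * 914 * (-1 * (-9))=19181661/1235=15531.71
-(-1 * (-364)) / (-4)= 91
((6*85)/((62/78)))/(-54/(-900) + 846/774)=42763500/76849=556.46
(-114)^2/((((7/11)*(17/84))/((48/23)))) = 82342656/391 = 210595.03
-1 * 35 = -35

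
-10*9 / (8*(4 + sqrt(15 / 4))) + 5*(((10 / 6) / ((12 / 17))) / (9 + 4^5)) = -6673015 / 1822212 + 45*sqrt(15) / 98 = -1.88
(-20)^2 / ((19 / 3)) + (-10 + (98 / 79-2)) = 78650 / 1501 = 52.40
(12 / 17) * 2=24 / 17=1.41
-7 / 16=-0.44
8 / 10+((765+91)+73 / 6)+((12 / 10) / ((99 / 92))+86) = 105169 / 110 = 956.08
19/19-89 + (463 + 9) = 384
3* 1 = 3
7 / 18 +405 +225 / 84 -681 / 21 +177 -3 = 19787 / 36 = 549.64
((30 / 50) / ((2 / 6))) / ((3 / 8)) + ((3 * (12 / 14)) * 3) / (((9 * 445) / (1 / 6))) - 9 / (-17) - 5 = 17461 / 52955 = 0.33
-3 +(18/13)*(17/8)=-3/52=-0.06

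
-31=-31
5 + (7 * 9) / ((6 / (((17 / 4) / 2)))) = 437 / 16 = 27.31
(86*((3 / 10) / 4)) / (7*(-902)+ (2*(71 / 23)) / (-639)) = -26703 / 26140000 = -0.00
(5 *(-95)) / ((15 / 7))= -665 / 3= -221.67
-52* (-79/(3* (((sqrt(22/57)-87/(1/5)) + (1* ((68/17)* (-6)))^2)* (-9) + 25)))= -48548344/44103885 + 2054* sqrt(1254)/14701295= -1.10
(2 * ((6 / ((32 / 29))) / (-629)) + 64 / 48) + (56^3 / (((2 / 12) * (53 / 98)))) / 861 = 74273946799 / 32803608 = 2264.20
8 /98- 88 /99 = -0.81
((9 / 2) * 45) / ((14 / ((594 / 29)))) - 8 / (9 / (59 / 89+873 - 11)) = -153023411 / 325206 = -470.54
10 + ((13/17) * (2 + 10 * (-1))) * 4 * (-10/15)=1342/51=26.31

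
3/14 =0.21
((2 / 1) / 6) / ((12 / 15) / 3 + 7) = 5 / 109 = 0.05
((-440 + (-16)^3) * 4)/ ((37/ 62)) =-1124928/ 37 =-30403.46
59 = 59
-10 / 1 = -10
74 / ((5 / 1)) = 74 / 5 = 14.80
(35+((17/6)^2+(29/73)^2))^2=68639518300609/36804120336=1865.00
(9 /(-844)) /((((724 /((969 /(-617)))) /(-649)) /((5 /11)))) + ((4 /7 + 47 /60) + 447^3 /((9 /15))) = 5892869164818289597 /39587262960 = 148857706.35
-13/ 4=-3.25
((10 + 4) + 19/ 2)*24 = 564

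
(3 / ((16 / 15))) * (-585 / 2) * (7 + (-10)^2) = -2816775 / 32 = -88024.22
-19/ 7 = -2.71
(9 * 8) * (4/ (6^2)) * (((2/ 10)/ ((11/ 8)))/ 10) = 32/ 275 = 0.12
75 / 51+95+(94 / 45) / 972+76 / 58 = 97.78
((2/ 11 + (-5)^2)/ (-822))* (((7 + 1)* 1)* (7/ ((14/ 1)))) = -554/ 4521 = -0.12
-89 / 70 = -1.27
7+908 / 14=503 / 7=71.86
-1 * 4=-4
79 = 79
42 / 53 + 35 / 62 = 4459 / 3286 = 1.36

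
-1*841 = -841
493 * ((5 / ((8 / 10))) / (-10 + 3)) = -12325 / 28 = -440.18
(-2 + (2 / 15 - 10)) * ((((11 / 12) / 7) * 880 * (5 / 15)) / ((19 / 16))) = -1378432 / 3591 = -383.86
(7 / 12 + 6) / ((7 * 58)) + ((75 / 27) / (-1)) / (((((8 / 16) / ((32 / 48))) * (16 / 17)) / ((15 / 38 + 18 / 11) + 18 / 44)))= -29283967 / 3054744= -9.59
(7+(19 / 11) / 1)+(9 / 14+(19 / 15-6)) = 10711 / 2310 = 4.64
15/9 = 5/3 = 1.67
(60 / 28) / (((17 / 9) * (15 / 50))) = 450 / 119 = 3.78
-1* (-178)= 178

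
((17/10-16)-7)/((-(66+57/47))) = 0.32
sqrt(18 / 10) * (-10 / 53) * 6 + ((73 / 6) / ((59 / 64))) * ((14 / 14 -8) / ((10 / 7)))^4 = 7606.72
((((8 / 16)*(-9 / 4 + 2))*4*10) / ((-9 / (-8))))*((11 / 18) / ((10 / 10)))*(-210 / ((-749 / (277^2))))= -168803800 / 2889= -58429.84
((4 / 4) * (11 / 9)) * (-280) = -3080 / 9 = -342.22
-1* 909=-909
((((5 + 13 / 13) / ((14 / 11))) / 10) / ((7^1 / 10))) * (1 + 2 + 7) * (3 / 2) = 495 / 49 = 10.10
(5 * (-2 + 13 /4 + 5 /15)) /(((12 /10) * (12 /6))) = 475 /144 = 3.30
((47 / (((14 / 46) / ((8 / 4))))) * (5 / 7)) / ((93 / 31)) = 10810 / 147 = 73.54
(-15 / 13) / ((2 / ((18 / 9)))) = -1.15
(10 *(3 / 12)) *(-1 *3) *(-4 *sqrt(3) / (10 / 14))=42 *sqrt(3)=72.75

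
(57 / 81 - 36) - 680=-19313 / 27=-715.30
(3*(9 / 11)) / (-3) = -9 / 11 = -0.82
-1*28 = -28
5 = 5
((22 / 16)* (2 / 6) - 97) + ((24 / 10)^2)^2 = -950461 / 15000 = -63.36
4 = 4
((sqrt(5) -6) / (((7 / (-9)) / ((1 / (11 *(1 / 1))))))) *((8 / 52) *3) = 324 / 1001 -54 *sqrt(5) / 1001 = 0.20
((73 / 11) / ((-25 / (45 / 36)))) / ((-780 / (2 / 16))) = 73 / 1372800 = 0.00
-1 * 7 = -7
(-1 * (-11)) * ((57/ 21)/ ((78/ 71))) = 14839/ 546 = 27.18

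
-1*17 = -17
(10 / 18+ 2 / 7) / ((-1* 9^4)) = -53 / 413343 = -0.00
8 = 8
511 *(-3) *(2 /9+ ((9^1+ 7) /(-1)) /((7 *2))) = 4234 /3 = 1411.33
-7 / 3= -2.33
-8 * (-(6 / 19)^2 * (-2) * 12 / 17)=-6912 / 6137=-1.13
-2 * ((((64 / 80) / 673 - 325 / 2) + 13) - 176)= 2190607 / 3365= 651.00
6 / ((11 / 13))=78 / 11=7.09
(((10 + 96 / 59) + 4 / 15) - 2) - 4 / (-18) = 26858 / 2655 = 10.12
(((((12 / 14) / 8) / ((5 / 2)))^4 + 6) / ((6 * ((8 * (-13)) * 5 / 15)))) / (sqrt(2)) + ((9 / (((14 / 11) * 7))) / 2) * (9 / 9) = 99 / 196 - 144060081 * sqrt(2) / 9988160000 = 0.48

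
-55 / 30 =-11 / 6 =-1.83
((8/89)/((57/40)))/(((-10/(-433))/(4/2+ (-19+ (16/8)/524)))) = -30850384/664563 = -46.42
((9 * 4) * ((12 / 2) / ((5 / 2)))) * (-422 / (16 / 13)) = -148122 / 5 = -29624.40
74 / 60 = 37 / 30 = 1.23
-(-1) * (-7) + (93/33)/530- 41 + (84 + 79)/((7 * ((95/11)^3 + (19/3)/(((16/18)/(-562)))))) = -35043830501161/730055272870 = -48.00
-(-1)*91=91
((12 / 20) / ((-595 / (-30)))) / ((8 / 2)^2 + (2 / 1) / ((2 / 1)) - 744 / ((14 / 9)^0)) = -18 / 432565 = -0.00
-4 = -4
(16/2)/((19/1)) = 8/19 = 0.42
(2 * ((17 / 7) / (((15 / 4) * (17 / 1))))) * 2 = 16 / 105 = 0.15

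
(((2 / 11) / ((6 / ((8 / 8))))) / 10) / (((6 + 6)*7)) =1 / 27720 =0.00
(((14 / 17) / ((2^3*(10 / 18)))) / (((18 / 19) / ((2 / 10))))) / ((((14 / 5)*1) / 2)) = 19 / 680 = 0.03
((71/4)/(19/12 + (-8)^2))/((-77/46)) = -9798/60599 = -0.16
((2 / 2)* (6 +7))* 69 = 897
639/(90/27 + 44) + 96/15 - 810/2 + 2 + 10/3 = -11393/30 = -379.77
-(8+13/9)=-85/9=-9.44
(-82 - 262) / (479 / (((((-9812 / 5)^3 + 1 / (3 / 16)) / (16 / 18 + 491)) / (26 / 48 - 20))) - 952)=70191546642035712 / 194250900641845421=0.36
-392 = -392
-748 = -748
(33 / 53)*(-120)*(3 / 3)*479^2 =-908586360 / 53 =-17143138.87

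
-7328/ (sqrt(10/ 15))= -3664*sqrt(6)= -8974.93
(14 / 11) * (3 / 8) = 21 / 44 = 0.48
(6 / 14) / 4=3 / 28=0.11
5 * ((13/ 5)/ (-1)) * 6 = -78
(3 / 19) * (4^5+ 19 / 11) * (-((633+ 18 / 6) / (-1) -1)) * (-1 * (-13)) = 280303569 / 209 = 1341165.40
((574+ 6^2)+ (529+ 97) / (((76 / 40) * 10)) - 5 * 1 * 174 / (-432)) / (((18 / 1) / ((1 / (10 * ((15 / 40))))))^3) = 882307 / 420724125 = 0.00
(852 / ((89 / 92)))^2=6144051456 / 7921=775666.14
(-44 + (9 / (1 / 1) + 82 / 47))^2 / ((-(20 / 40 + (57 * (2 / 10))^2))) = -122148450 / 14409307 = -8.48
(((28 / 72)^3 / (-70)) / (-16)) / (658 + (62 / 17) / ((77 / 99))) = 5831 / 73585843200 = 0.00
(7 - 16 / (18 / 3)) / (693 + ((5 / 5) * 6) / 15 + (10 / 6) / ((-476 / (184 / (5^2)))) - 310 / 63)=3315 / 526667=0.01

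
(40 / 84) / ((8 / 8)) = 10 / 21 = 0.48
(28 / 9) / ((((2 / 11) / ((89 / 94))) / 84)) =1360.88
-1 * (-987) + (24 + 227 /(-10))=9883 /10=988.30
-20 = -20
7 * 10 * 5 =350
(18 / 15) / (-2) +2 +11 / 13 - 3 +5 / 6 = 31 / 390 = 0.08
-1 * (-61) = 61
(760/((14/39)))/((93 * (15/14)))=1976/93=21.25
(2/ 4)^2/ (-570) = -0.00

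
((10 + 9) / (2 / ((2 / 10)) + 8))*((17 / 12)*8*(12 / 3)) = 1292 / 27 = 47.85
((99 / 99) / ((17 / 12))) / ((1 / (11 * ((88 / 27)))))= 3872 / 153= 25.31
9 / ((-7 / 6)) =-54 / 7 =-7.71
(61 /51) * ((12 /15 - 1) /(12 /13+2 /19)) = -15067 /64770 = -0.23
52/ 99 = 0.53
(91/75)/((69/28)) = 0.49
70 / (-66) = -35 / 33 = -1.06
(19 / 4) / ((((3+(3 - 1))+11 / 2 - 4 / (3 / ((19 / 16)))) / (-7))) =-399 / 107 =-3.73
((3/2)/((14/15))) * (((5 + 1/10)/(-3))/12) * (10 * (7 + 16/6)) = -2465/112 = -22.01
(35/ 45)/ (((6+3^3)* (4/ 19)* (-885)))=-133/ 1051380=-0.00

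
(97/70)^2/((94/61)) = 573949/460600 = 1.25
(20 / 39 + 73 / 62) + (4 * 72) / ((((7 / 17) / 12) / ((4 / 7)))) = 568449607 / 118482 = 4797.77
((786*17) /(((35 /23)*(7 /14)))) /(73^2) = 3.30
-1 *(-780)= 780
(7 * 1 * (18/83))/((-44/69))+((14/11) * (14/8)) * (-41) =-7777/83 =-93.70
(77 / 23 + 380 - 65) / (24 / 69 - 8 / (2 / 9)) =-3661 / 410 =-8.93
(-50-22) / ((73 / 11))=-792 / 73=-10.85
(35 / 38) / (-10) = -7 / 76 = -0.09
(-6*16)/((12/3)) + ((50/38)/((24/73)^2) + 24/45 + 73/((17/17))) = 3376589/54720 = 61.71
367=367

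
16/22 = 8/11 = 0.73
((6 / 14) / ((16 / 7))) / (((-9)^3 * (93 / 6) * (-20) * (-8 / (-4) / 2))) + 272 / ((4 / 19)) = 1557221761 / 1205280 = 1292.00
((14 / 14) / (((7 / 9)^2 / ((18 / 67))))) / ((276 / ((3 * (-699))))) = -509571 / 151018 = -3.37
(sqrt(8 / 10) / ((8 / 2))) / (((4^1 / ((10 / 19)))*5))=sqrt(5) / 380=0.01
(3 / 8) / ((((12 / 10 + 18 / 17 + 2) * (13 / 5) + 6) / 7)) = 8925 / 58048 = 0.15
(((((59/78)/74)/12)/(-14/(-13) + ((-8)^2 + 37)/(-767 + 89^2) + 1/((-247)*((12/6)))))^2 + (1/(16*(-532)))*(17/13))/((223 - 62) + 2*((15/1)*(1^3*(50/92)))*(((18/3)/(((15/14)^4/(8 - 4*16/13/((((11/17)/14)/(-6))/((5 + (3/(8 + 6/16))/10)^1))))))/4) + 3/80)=-2946460588167603351274925/1156081687790697456753146094483984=-0.00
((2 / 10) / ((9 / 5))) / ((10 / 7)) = 7 / 90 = 0.08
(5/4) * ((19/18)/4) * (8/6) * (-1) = -95/216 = -0.44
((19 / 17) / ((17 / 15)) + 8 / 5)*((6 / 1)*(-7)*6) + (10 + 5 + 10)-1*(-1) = -904154 / 1445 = -625.71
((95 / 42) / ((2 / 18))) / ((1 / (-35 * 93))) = -132525 / 2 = -66262.50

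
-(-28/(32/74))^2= -67081/16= -4192.56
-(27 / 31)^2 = -729 / 961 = -0.76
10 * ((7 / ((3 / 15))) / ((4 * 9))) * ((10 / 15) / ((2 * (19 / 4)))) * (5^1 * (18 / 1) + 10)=35000 / 513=68.23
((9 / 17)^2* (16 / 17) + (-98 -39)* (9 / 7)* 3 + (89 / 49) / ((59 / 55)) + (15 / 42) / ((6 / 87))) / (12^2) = -29616706435 / 8181206208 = -3.62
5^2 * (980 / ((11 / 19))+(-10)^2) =493000 / 11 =44818.18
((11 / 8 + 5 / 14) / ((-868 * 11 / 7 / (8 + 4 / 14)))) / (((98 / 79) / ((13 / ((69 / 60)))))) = -14444755 / 150648344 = -0.10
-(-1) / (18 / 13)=13 / 18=0.72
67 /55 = 1.22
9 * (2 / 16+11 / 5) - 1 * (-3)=957 / 40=23.92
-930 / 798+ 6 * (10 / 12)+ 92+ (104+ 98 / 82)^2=2495487903 / 223573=11161.85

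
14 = 14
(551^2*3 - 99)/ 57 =303568/ 19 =15977.26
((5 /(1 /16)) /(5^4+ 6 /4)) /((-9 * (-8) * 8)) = 5 /22554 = 0.00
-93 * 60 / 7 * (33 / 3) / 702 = -3410 / 273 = -12.49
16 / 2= 8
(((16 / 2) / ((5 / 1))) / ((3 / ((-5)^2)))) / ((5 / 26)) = 69.33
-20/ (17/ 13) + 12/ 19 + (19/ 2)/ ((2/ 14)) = 33487/ 646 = 51.84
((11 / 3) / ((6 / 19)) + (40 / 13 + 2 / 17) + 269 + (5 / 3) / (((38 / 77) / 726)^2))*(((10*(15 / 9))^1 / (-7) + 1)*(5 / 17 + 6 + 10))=-41612151055473617 / 512672706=-81167088.80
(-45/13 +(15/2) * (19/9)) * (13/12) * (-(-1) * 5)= 4825/72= 67.01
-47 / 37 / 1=-1.27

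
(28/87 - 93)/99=-733/783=-0.94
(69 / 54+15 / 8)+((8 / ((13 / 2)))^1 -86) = -76393 / 936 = -81.62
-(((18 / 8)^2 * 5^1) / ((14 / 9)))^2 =-264.79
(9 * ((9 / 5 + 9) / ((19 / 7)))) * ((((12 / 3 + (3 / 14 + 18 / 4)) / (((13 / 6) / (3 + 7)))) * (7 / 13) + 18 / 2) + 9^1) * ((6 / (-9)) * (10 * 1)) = -30400272 / 3211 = -9467.54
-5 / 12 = -0.42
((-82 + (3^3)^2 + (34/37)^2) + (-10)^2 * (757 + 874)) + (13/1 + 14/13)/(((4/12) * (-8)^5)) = 95493172889635/583172096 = 163747.84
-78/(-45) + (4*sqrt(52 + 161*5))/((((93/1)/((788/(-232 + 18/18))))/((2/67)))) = 26/15 - 6304*sqrt(857)/1439361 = 1.61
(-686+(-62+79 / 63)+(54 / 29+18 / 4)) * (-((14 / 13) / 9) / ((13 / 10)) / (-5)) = -5410726 / 396981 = -13.63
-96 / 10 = -48 / 5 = -9.60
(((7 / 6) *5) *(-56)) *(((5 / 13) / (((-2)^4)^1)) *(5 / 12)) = -6125 / 1872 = -3.27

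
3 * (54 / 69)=54 / 23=2.35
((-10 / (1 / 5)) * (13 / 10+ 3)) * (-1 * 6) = 1290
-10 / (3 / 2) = -20 / 3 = -6.67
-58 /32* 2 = -29 /8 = -3.62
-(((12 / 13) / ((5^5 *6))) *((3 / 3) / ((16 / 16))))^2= -0.00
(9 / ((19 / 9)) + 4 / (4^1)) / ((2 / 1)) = 50 / 19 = 2.63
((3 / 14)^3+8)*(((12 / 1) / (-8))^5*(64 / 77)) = -5340897 / 105644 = -50.56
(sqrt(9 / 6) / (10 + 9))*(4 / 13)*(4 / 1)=8*sqrt(6) / 247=0.08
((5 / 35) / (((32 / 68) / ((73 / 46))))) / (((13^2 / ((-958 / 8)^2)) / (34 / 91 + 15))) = 398346057119 / 633860864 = 628.44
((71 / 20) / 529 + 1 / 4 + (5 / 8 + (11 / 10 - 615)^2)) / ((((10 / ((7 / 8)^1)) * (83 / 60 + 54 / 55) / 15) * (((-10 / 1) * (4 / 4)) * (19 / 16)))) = -3947454611397 / 224137300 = -17611.77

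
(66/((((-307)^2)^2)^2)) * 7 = 462/78905450517641748001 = 0.00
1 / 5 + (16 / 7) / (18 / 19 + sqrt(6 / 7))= 4577 / 85 - 2888 *sqrt(42) / 357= 1.42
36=36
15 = 15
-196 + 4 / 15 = -2936 / 15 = -195.73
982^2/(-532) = -241081/133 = -1812.64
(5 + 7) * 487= 5844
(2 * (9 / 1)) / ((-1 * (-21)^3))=2 / 1029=0.00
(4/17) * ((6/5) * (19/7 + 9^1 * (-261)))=-394176/595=-662.48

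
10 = 10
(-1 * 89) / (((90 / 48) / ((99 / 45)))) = -7832 / 75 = -104.43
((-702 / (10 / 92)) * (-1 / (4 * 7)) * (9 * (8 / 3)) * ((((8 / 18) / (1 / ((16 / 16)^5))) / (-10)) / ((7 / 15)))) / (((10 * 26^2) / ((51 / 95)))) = -63342 / 1512875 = -0.04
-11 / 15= -0.73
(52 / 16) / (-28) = -13 / 112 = -0.12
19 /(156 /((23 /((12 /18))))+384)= 437 /8936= 0.05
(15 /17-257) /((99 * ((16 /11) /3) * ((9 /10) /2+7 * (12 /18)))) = -10885 /10438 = -1.04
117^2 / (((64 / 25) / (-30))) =-5133375 / 32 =-160417.97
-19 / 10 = -1.90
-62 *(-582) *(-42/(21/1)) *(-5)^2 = -1804200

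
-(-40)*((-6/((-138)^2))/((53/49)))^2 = 24010/7074660321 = 0.00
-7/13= -0.54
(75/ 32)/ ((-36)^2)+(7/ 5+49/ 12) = 5.49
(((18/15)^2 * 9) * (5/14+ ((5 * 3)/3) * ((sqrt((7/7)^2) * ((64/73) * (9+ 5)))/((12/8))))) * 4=5466312/2555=2139.46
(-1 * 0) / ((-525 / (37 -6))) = 0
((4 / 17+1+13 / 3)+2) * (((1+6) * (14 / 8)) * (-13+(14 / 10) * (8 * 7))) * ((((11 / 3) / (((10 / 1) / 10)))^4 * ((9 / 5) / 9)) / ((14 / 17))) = 2156019019 / 8100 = 266175.19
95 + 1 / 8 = 761 / 8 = 95.12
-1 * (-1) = 1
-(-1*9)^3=729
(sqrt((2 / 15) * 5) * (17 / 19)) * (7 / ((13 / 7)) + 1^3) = 1054 * sqrt(6) / 741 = 3.48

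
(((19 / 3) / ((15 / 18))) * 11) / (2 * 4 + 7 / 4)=1672 / 195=8.57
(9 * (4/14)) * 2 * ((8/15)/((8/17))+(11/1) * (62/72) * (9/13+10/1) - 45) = 134347/455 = 295.27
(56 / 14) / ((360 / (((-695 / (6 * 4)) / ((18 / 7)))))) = -973 / 7776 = -0.13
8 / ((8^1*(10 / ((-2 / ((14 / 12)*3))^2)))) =8 / 245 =0.03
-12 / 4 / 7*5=-15 / 7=-2.14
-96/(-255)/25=32/2125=0.02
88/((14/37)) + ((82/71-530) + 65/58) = -8508079/28826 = -295.15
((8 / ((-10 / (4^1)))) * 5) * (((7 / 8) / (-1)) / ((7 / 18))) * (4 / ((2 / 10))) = 720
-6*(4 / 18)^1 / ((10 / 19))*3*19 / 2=-361 / 5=-72.20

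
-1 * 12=-12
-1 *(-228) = 228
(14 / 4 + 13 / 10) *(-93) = -2232 / 5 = -446.40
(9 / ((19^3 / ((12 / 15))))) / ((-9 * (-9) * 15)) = 0.00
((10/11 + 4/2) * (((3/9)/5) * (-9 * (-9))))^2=246.78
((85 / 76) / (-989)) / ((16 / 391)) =-1445 / 52288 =-0.03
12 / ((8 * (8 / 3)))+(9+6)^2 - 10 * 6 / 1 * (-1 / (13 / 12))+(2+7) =289.95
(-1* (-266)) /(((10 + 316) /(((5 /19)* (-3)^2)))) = 315 /163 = 1.93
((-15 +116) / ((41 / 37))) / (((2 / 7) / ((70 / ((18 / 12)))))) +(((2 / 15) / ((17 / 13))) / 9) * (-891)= 155540516 / 10455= 14877.14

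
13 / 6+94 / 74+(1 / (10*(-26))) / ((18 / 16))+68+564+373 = 1008.43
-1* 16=-16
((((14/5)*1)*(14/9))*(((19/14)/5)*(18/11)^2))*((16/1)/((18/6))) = 51072/3025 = 16.88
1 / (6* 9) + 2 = 2.02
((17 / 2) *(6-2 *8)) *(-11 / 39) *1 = 935 / 39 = 23.97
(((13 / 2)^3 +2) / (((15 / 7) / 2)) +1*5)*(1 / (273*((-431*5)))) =-15791 / 35298900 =-0.00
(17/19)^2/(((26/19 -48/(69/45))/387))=-10.35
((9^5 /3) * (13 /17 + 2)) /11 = 925101 /187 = 4947.06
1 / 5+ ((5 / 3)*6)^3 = 1000.20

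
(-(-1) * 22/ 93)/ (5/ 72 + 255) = 528/ 569315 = 0.00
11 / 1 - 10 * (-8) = 91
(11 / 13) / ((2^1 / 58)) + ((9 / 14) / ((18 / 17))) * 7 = 1497 / 52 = 28.79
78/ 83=0.94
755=755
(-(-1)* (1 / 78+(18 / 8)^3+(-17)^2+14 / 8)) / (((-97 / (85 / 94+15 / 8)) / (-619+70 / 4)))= 3258074875 / 625664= 5207.39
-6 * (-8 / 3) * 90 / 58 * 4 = 2880 / 29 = 99.31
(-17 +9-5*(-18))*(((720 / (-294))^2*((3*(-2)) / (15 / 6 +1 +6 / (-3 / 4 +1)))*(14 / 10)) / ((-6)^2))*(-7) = 15744 / 539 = 29.21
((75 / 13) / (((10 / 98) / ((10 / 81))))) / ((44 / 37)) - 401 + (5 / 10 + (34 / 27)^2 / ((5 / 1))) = -205529872 / 521235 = -394.31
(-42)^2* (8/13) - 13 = 13943/13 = 1072.54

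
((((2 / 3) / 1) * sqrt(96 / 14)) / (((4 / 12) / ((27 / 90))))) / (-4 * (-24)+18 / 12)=8 * sqrt(21) / 2275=0.02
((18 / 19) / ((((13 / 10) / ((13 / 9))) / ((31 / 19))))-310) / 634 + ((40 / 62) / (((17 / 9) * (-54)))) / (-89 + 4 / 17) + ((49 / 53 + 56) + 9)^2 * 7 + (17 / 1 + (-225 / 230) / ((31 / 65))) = 63160671419903360765 / 2075143925188566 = 30436.77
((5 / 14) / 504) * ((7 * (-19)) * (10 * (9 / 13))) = -475 / 728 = -0.65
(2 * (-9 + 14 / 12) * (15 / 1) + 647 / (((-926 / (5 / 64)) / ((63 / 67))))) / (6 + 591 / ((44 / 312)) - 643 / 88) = -10266470335 / 182983696784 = -0.06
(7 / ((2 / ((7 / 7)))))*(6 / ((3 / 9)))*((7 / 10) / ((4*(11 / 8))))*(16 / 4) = 1764 / 55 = 32.07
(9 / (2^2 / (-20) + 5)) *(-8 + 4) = -15 / 2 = -7.50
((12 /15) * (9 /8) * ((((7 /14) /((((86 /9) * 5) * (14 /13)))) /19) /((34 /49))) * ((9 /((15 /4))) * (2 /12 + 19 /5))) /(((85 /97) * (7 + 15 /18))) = 15014727 /16319575000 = 0.00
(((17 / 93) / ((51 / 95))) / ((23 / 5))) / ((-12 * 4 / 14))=-3325 / 154008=-0.02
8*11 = 88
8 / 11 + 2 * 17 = 382 / 11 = 34.73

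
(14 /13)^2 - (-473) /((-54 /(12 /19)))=-126358 /28899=-4.37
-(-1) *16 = 16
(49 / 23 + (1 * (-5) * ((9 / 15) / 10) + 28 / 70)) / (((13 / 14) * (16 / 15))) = 10773 / 4784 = 2.25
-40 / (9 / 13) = -520 / 9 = -57.78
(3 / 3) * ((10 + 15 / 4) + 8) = 87 / 4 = 21.75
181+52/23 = 4215/23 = 183.26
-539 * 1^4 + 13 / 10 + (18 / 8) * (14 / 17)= -45547 / 85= -535.85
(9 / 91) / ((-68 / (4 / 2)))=-9 / 3094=-0.00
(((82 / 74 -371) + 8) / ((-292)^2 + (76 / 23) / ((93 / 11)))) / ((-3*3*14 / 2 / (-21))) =-4773535 / 3374039842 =-0.00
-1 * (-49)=49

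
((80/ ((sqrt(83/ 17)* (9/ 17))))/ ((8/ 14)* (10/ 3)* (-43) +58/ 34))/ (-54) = 80920* sqrt(1411)/ 192486213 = 0.02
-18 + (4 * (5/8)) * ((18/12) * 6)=9/2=4.50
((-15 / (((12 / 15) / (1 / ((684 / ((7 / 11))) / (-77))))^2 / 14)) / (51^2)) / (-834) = 2100875 / 2706371046144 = 0.00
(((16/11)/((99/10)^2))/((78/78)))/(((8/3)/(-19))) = -3800/35937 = -0.11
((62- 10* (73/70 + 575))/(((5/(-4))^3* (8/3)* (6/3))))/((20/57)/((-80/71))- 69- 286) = -109136304/70884625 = -1.54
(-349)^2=121801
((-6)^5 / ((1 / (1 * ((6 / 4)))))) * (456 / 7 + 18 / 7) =-789819.43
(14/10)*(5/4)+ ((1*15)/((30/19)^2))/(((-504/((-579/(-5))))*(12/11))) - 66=-39624803/604800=-65.52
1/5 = 0.20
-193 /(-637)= 193 /637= 0.30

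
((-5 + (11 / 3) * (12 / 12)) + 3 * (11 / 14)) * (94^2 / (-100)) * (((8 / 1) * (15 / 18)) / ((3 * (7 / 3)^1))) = -189974 / 2205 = -86.16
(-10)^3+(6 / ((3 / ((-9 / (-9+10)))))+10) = -1008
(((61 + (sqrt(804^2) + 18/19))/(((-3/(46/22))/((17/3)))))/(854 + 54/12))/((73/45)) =-3784190/1540957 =-2.46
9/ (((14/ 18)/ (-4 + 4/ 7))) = -1944/ 49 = -39.67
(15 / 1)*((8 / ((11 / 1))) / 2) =5.45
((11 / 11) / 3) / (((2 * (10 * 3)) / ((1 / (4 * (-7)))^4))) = 0.00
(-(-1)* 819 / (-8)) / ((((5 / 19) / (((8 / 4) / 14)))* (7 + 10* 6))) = -2223 / 2680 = -0.83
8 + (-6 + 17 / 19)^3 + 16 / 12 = -2545967 / 20577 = -123.73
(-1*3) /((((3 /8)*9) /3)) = -2.67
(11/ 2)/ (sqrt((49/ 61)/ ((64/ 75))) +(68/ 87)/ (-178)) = 5652761664/ 220326617051 +92329235460*sqrt(183)/ 220326617051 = 5.69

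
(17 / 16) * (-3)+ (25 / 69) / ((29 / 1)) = -101651 / 32016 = -3.18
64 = 64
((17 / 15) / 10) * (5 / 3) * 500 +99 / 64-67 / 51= 94.68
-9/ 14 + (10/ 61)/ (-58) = -15991/ 24766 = -0.65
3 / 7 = 0.43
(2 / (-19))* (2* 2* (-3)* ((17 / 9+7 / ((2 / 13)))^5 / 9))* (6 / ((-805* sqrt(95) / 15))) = -451590872919493* sqrt(95) / 11439956430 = -384753.51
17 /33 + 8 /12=13 /11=1.18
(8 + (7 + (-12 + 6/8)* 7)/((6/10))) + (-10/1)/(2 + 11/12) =-9661/84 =-115.01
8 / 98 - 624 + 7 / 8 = -244233 / 392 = -623.04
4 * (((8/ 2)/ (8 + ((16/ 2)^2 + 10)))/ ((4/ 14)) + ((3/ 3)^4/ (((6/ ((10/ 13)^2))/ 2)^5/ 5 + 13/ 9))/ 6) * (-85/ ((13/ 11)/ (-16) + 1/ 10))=-37278571470207601600/ 16760245290491677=-2224.23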